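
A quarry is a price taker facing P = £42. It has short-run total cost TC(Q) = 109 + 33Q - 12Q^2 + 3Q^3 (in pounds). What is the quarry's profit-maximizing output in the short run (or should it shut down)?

Produce at Q = 3

Strip out fixed cost: VC = 33Q - 12Q^2 + 3Q^3. Then AVC = 33 - 12Q + 3Q^2 and MC = 33 - 24Q + 9Q^2.
The AVC parabola has its vertex at Q = 12/6 = 2, where AVC = 33 - 12·2 + 3·2^2 = £21.
Because £42 ≥ £21, revenue can cover variable cost; the firm operates.
P = MC gives -9 - 24Q + 9Q^2 = 0, with roots -1/3 and 3. Take the larger (rising MC): Q* = 3.
Check: AVC at Q = 3 is £24 ≤ P, so revenue covers variable cost.
Profit = P·Q − TC = 42·3 − 181 = -£55, a loss, but smaller than the £109 fixed cost the firm would lose by shutting down.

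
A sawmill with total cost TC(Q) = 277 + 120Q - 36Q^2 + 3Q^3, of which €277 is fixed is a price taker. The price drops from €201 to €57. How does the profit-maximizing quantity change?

Output falls from 9 to 7

AVC = 120 - 36Q + 3Q^2, minimized at Q = 6 where min AVC = €12. MC = 120 - 72Q + 9Q^2.
With P = €201 above the shutdown price, P = MC gives Q = 9.
At P = €57 ≥ min AVC, set P = MC: Q = 7. The firm stays open but cuts output.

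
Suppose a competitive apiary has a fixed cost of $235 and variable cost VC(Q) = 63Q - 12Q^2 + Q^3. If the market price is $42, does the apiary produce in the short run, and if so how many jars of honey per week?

Strip out fixed cost: VC = 63Q - 12Q^2 + Q^3. Then AVC = 63 - 12Q + Q^2 and MC = 63 - 24Q + 3Q^2.
AVC hits its minimum where MC = AVC, at Q = 6, giving min AVC = 63 - 12·6 + 6^2 = $27.
P = $42 exceeds min AVC = $27, so the firm stays open.
Set P = MC: 42 = 63 - 24Q + 3Q^2 → 21 - 24Q + 3Q^2 = 0. The roots are Q = 1 and Q = 7; the profit-maximizing output is on the rising part of MC, so Q* = 7.
Check: AVC at Q = 7 is $28 ≤ P, so revenue covers variable cost.
Profit = P·Q − TC = 42·7 − 431 = -$137, a loss, but smaller than the $235 fixed cost the firm would lose by shutting down.

Produce at Q = 7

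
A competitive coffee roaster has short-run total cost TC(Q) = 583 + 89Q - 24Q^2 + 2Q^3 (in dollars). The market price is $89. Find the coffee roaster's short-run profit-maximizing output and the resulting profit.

Profit = -$71 at Q = 8

AVC = 89 - 24Q + 2Q^2 has its minimum $17 at Q = 6; price $89 clears that bar, so the firm operates.
With MC = 89 - 48Q + 6Q^2, P = MC on the upward-sloping part at Q* = 8.
TR = 89·8 = 712. TC = 583 + 200 = 783. Profit = 712 − 783 = -$71.
By producing, the firm covers all variable cost plus $512 of fixed cost; shutting down would lose the full $583.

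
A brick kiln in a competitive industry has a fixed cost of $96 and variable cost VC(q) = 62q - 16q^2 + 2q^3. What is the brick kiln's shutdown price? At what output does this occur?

The shutdown price is the minimum of AVC. VC = 62q - 16q^2 + 2q^3, so AVC = 62 - 16q + 2q^2.
dAVC/dq = -16 + 4q = 0 gives q = 4. min AVC = 62 - 16·4 + 2·4^2 = 30.
The firm shuts down for any P below $30.

$30 per unit, at q = 4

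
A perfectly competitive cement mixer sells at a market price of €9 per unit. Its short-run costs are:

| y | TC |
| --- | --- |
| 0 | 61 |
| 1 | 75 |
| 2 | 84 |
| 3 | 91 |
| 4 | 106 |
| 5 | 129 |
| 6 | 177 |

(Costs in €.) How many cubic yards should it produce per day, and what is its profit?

y = 0 (shut down); profit = -€61

Tabulate TR − TC: y=0: -61; y=1: -66; y=2: -66; y=3: -64; y=4: -70; y=5: -84; y=6: -123.
Profit is highest at y = 0. Equivalently, the lowest AVC in the table is 30/3 ≈ €10 at y = 3, and P = €9 falls below it — price never covers variable cost, so the firm shuts down and loses only its fixed cost.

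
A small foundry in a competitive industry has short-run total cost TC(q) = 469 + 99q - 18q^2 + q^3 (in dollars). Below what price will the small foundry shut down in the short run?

The firm shuts down when price falls below the minimum of average variable cost. AVC = VC/q = 99 - 18q + q^2.
dAVC/dq = -18 + 2q = 0 gives q = 9. min AVC = 99 - 18·9 + 9^2 = 18.
The firm shuts down for any P below $18.

$18 per unit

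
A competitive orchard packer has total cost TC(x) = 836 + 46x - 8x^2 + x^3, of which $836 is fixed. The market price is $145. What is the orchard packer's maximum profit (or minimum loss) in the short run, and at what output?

Profit = -$26 at x = 9

AVC = 46 - 8x + x^2 has its minimum $30 at x = 4; price $145 clears that bar, so the firm operates.
MC = 46 - 16x + 3x^2. Setting P = MC and taking the root on the rising branch gives x* = 9.
TR = 145·9 = 1305. TC = 836 + 495 = 1331. Profit = 1305 − 1331 = -$26.
That loss of $26 beats the $836 the firm would lose by shutting down; producing recovers $810 of fixed cost.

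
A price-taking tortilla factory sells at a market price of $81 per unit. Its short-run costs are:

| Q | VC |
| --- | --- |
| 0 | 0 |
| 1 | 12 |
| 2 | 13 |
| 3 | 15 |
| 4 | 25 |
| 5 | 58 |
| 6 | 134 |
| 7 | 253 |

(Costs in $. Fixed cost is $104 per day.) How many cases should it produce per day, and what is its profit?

Q = 6; profit = $248

Compute π = P·Q − TC at each output: Q=0: -104; Q=1: -35; Q=2: 45; Q=3: 124; Q=4: 195; Q=5: 243; Q=6: 248; Q=7: 210.
Profit is maximized at Q = 6. AVC there is 134/6 = $22.33 ≤ P, so producing beats shutting down (which would give -$104).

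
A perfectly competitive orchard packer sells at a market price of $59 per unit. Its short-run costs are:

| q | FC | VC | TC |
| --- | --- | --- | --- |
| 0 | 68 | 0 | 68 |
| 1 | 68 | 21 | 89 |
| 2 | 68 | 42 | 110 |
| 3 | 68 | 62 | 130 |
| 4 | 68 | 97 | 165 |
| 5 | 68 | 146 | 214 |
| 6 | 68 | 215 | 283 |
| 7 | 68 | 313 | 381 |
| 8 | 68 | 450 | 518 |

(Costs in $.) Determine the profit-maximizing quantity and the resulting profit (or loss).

Profit at each row (π = 59q − TC): q=0: -68; q=1: -30; q=2: 8; q=3: 47; q=4: 71; q=5: 81; q=6: 71; q=7: 32; q=8: -46.
Profit is maximized at q = 5. AVC there is 146/5 = $29.20 ≤ P, so producing beats shutting down (which would give -$68).

q = 5; profit = $81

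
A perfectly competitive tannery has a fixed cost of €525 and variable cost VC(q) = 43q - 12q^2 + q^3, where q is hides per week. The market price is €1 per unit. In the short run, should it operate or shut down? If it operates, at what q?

Shut down

Variable cost is VC = 43q - 12q^2 + q^3, so AVC = VC/q = 43 - 12q + q^2 and MC = dTC/dq = 43 - 24q + 3q^2.
AVC is minimized where dAVC/dq = -12 + 2q = 0, at q = 6; min AVC = 43 - 12·6 + 6^2 = €7.
With P < min AVC (€1 < €7), every unit sold adds to the loss.
The firm minimizes its loss by shutting down and losing only its fixed cost of €525.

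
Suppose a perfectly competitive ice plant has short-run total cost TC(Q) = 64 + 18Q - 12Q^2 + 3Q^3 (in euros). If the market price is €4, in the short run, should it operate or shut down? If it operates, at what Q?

Shut down

Variable cost is VC = 18Q - 12Q^2 + 3Q^3, so AVC = VC/Q = 18 - 12Q + 3Q^2 and MC = dTC/dQ = 18 - 24Q + 9Q^2.
AVC is minimized where dAVC/dQ = -12 + 6Q = 0, at Q = 2; min AVC = 18 - 12·2 + 3·2^2 = €6.
With P < min AVC (€4 < €6), every unit sold adds to the loss.
Shutting down limits the loss to fixed cost, €64.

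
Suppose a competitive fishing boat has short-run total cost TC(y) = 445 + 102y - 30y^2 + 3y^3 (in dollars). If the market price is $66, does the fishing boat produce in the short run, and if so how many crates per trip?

Variable cost is VC = 102y - 30y^2 + 3y^3, so AVC = VC/y = 102 - 30y + 3y^2 and MC = dTC/dy = 102 - 60y + 9y^2.
AVC hits its minimum where MC = AVC, at y = 5, giving min AVC = 102 - 30·5 + 3·5^2 = $27.
P = $66 exceeds min AVC = $27, so the firm stays open.
Set P = MC: 66 = 102 - 60y + 9y^2 → 36 - 60y + 9y^2 = 0. The roots are y = 2/3 and y = 6; the profit-maximizing output is on the rising part of MC, so y* = 6.
Check: AVC at y = 6 is $30 ≤ P, so revenue covers variable cost.
Profit = P·y − TC = 66·6 − 625 = -$229, a loss, but smaller than the $445 fixed cost the firm would lose by shutting down.

Produce at y = 6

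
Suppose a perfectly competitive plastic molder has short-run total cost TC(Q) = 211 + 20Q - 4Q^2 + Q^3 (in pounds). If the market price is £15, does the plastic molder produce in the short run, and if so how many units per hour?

Shut down

From TC, MC = TC'(Q) = 20 - 8Q + 3Q^2 and AVC = VC/Q = 20 - 4Q + Q^2.
The AVC parabola has its vertex at Q = 4/2 = 2, where AVC = 20 - 4·2 + 2^2 = £16.
With P < min AVC (£15 < £16), every unit sold adds to the loss.
Best response: produce nothing and absorb the £211 fixed cost.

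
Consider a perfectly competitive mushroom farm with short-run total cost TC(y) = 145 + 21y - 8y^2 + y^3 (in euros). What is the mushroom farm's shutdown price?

The shutdown price is the minimum of AVC. VC = 21y - 8y^2 + y^3, so AVC = 21 - 8y + y^2.
At the minimum of AVC, MC = AVC. MC = 21 - 16y + 3y^2; setting MC = AVC gives 2y^2 - 8y = 0, so y = 4. min AVC = 5.
So the shutdown price is €5.

€5 per unit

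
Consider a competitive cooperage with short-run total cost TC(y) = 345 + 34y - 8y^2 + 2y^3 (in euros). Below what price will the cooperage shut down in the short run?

The shutdown price is the minimum of AVC. VC = 34y - 8y^2 + 2y^3, so AVC = 34 - 8y + 2y^2.
dAVC/dy = -8 + 4y = 0 gives y = 2. min AVC = 34 - 8·2 + 2·2^2 = 26.
For P < €26 the firm produces nothing.

€26 per unit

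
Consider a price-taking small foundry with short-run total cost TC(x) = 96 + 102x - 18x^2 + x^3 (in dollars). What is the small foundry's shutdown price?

$21 per unit

The firm shuts down when price falls below the minimum of average variable cost. AVC = VC/x = 102 - 18x + x^2.
dAVC/dx = -18 + 2x = 0 gives x = 9. min AVC = 102 - 18·9 + 9^2 = 21.
The firm shuts down for any P below $21.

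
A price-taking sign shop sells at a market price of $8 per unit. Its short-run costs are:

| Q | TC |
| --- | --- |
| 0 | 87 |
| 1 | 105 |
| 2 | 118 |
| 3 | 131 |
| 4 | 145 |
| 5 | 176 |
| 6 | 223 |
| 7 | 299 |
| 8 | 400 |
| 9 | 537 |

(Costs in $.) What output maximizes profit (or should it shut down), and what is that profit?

Q = 0 (shut down); profit = -$87

Compute π = P·Q − TC at each output: Q=0: -87; Q=1: -97; Q=2: -102; Q=3: -107; Q=4: -113; Q=5: -136; Q=6: -175; Q=7: -243; Q=8: -336; Q=9: -465.
Profit is highest at Q = 0. Equivalently, the lowest AVC in the table is 58/4 ≈ $14.50 at Q = 4, and P = $8 falls below it — price never covers variable cost, so the firm shuts down and loses only its fixed cost.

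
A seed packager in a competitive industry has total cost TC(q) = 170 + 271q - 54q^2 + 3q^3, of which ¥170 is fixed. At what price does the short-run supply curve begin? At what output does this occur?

¥28 per unit, at q = 9

The firm shuts down when price falls below the minimum of average variable cost. AVC = VC/q = 271 - 54q + 3q^2.
dAVC/dq = -54 + 6q = 0 gives q = 9. min AVC = 271 - 54·9 + 3·9^2 = 28.
For P < ¥28 the firm produces nothing.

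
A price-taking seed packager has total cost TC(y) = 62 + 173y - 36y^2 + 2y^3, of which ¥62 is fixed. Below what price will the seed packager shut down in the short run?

Short-run supply begins at min AVC. From VC = 173y - 36y^2 + 2y^3, AVC = 173 - 36y + 2y^2.
At the minimum of AVC, MC = AVC. MC = 173 - 72y + 6y^2; setting MC = AVC gives 4y^2 - 36y = 0, so y = 9. min AVC = 11.
So the shutdown price is ¥11.

¥11 per unit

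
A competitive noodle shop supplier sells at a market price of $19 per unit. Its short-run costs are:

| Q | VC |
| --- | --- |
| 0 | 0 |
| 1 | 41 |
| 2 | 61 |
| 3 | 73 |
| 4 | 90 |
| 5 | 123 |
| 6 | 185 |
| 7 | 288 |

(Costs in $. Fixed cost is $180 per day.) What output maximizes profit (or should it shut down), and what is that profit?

Profit at each row (π = 19Q − TC): Q=0: -180; Q=1: -202; Q=2: -203; Q=3: -196; Q=4: -194; Q=5: -208; Q=6: -251; Q=7: -335.
Profit is highest at Q = 0. Equivalently, the lowest AVC in the table is 90/4 ≈ $22.50 at Q = 4, and P = $19 falls below it — price never covers variable cost, so the firm shuts down and loses only its fixed cost.

Q = 0 (shut down); profit = -$180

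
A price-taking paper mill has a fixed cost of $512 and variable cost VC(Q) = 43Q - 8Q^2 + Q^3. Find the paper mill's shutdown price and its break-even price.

AVC = 43 - 8Q + Q^2; minimized at Q = 4, giving min AVC = $27. That is the shutdown price.
ATC = 512/Q + 43 - 8Q + Q^2. Setting dATC/dQ = −512/Q^2 − 8 + 2Q = 0 gives Q = 8 (since 2·8^3 − 8·8^2 = 512).
min ATC = 512/8 + 43 − 8·8 + 8^2 = $107. That is the break-even price.
Between these two prices the firm operates at a loss; above $107 it earns a profit.

Shutdown price = $27; break-even price = $107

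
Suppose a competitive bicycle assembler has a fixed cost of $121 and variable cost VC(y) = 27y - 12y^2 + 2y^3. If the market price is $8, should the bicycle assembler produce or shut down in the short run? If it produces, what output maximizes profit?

Shut down

From TC, MC = TC'(y) = 27 - 24y + 6y^2 and AVC = VC/y = 27 - 12y + 2y^2.
AVC is minimized where dAVC/dy = -12 + 4y = 0, at y = 3; min AVC = 27 - 12·3 + 2·3^2 = $9.
Since P = $8 < min AVC = $9, price fails to cover variable cost at any output.
Best response: produce nothing and absorb the $121 fixed cost.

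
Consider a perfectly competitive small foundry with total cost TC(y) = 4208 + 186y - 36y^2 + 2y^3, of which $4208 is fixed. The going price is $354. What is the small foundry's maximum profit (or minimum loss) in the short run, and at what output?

Profit = -$288 at y = 14

AVC = 186 - 36y + 2y^2 has its minimum $24 at y = 9; price $354 clears that bar, so the firm operates.
MC = 186 - 72y + 6y^2. Setting P = MC and taking the root on the rising branch gives y* = 14.
TR = 354·14 = 4956. TC = 4208 + 1036 = 5244. Profit = 4956 − 5244 = -$288.
By producing, the firm covers all variable cost plus $3920 of fixed cost; shutting down would lose the full $4208.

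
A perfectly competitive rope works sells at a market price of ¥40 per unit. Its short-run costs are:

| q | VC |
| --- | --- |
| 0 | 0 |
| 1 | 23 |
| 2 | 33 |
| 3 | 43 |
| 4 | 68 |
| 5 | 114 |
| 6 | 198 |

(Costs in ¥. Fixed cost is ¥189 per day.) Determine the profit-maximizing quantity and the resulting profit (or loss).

Profit at each row (π = 40q − TC): q=0: -189; q=1: -172; q=2: -142; q=3: -112; q=4: -97; q=5: -103; q=6: -147.
Profit is maximized at q = 4. AVC there is 68/4 = ¥17 ≤ P, so producing beats shutting down (which would give -¥189).

q = 4; profit = -¥97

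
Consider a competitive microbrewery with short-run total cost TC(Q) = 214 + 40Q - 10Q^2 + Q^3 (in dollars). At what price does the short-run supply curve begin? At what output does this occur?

The firm shuts down when price falls below the minimum of average variable cost. AVC = VC/Q = 40 - 10Q + Q^2.
At the minimum of AVC, MC = AVC. MC = 40 - 20Q + 3Q^2; setting MC = AVC gives 2Q^2 - 10Q = 0, so Q = 5. min AVC = 15.
For P < $15 the firm produces nothing.

$15 per unit, at Q = 5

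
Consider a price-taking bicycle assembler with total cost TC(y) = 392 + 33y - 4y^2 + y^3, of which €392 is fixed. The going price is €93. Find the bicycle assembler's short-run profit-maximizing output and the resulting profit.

AVC = 33 - 4y + y^2; min AVC = €29 at y = 2. Since P = €93 ≥ min AVC, the firm produces.
MC = 33 - 8y + 3y^2. Setting P = MC and taking the root on the rising branch gives y* = 6.
TR = 93·6 = 558. TC = 392 + 270 = 662. Profit = 558 − 662 = -€104.
That loss of €104 beats the €392 the firm would lose by shutting down; producing recovers €288 of fixed cost.

Profit = -€104 at y = 6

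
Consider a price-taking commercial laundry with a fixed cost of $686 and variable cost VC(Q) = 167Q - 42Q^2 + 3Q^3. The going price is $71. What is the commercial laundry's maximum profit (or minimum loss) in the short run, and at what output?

Profit = -$302 at Q = 8

AVC = 167 - 42Q + 3Q^2 has its minimum $20 at Q = 7; price $71 clears that bar, so the firm operates.
With MC = 167 - 84Q + 9Q^2, P = MC on the upward-sloping part at Q* = 8.
TR = 71·8 = 568. TC = 686 + 184 = 870. Profit = 568 − 870 = -$302.
Shutting down would mean losing the fixed cost of $686, so operating at a loss of $302 is better by $384.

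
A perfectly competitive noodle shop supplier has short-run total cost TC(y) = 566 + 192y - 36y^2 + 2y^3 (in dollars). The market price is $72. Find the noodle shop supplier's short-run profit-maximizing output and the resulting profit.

Profit = -$166 at y = 10

AVC = 192 - 36y + 2y^2 has its minimum $30 at y = 9; price $72 clears that bar, so the firm operates.
With MC = 192 - 72y + 6y^2, P = MC on the upward-sloping part at y* = 10.
TR = 72·10 = 720. TC = 566 + 320 = 886. Profit = 720 − 886 = -$166.
Shutting down would mean losing the fixed cost of $566, so operating at a loss of $166 is better by $400.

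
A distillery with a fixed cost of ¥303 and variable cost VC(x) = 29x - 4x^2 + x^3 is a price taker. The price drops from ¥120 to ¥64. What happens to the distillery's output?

Output falls from 7 to 5

MC = 29 - 8x + 3x^2; the shutdown threshold is min AVC = ¥25 (at x = 2).
With P = ¥120 above the shutdown price, P = MC gives x = 7.
At P = ¥64 ≥ min AVC, set P = MC: x = 5. The firm stays open but cuts output.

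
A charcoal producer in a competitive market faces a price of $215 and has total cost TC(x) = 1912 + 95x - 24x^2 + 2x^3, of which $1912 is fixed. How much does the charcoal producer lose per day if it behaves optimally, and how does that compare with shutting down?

AVC = 95 - 24x + 2x^2 has its minimum $23 at x = 6; price $215 clears that bar, so the firm operates.
With MC = 95 - 48x + 6x^2, P = MC on the upward-sloping part at x* = 10.
TR = 215·10 = 2150. TC = 1912 + 550 = 2462. Profit = 2150 − 2462 = -$312.
By producing, the firm covers all variable cost plus $1600 of fixed cost; shutting down would lose the full $1912.

Profit = -$312 at x = 10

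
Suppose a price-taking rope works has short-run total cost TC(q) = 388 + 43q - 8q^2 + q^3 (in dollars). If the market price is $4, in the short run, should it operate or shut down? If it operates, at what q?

Shut down

Variable cost is VC = 43q - 8q^2 + q^3, so AVC = VC/q = 43 - 8q + q^2 and MC = dTC/dq = 43 - 16q + 3q^2.
AVC hits its minimum where MC = AVC, at q = 4, giving min AVC = 43 - 8·4 + 4^2 = $27.
With P < min AVC ($4 < $27), every unit sold adds to the loss.
Shutting down limits the loss to fixed cost, $388.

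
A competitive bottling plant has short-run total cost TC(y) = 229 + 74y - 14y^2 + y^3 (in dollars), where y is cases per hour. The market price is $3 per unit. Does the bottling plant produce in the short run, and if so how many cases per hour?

Shut down

From TC, MC = TC'(y) = 74 - 28y + 3y^2 and AVC = VC/y = 74 - 14y + y^2.
AVC hits its minimum where MC = AVC, at y = 7, giving min AVC = 74 - 14·7 + 7^2 = $25.
Since P = $3 < min AVC = $25, price fails to cover variable cost at any output.
Shutting down limits the loss to fixed cost, $229.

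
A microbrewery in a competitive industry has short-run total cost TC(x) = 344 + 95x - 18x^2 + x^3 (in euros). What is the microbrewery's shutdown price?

€14 per unit

The shutdown price is the minimum of AVC. VC = 95x - 18x^2 + x^3, so AVC = 95 - 18x + x^2.
dAVC/dx = -18 + 2x = 0 gives x = 9. min AVC = 95 - 18·9 + 9^2 = 14.
For P < €14 the firm produces nothing.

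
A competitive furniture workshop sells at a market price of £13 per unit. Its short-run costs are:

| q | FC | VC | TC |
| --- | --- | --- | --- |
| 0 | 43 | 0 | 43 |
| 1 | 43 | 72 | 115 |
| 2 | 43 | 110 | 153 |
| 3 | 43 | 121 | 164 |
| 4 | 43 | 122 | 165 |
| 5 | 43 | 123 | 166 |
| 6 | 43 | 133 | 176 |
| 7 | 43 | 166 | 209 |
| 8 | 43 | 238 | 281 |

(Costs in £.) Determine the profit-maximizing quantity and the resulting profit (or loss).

q = 0 (shut down); profit = -£43

Profit at each row (π = 13q − TC): q=0: -43; q=1: -102; q=2: -127; q=3: -125; q=4: -113; q=5: -101; q=6: -98; q=7: -118; q=8: -177.
Profit is highest at q = 0. Equivalently, the lowest AVC in the table is 133/6 ≈ £22.17 at q = 6, and P = £13 falls below it — price never covers variable cost, so the firm shuts down and loses only its fixed cost.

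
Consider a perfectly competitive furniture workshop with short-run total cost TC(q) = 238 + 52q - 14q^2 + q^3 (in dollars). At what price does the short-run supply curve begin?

The firm shuts down when price falls below the minimum of average variable cost. AVC = VC/q = 52 - 14q + q^2.
dAVC/dq = -14 + 2q = 0 gives q = 7. min AVC = 52 - 14·7 + 7^2 = 3.
The firm shuts down for any P below $3.

$3 per unit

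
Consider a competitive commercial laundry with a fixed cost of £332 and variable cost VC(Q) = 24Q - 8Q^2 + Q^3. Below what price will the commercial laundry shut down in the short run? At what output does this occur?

£8 per unit, at Q = 4

Short-run supply begins at min AVC. From VC = 24Q - 8Q^2 + Q^3, AVC = 24 - 8Q + Q^2.
dAVC/dQ = -8 + 2Q = 0 gives Q = 4. min AVC = 24 - 8·4 + 4^2 = 8.
So the shutdown price is £8.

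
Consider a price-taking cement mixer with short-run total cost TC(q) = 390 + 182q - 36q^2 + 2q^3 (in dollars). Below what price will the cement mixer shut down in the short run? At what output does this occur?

The firm shuts down when price falls below the minimum of average variable cost. AVC = VC/q = 182 - 36q + 2q^2.
At the minimum of AVC, MC = AVC. MC = 182 - 72q + 6q^2; setting MC = AVC gives 4q^2 - 36q = 0, so q = 9. min AVC = 20.
For P < $20 the firm produces nothing.

$20 per unit, at q = 9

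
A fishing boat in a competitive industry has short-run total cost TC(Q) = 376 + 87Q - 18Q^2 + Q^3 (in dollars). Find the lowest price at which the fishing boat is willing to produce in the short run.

$6 per unit

The firm shuts down when price falls below the minimum of average variable cost. AVC = VC/Q = 87 - 18Q + Q^2.
dAVC/dQ = -18 + 2Q = 0 gives Q = 9. min AVC = 87 - 18·9 + 9^2 = 6.
The firm shuts down for any P below $6.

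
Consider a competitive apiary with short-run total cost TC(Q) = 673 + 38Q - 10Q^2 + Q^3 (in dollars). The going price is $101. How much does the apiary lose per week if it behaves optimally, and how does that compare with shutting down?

Profit = -$25 at Q = 9

AVC = 38 - 10Q + Q^2; min AVC = $13 at Q = 5. Since P = $101 ≥ min AVC, the firm produces.
With MC = 38 - 20Q + 3Q^2, P = MC on the upward-sloping part at Q* = 9.
TR = 101·9 = 909. TC = 673 + 261 = 934. Profit = 909 − 934 = -$25.
That loss of $25 beats the $673 the firm would lose by shutting down; producing recovers $648 of fixed cost.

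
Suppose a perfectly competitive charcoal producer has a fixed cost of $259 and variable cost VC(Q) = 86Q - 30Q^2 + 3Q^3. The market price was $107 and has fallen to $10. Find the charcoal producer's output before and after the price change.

Output falls from 7 to 0 (the firm shuts down)

AVC = 86 - 30Q + 3Q^2, minimized at Q = 5 where min AVC = $11. MC = 86 - 60Q + 9Q^2.
At P = $107 ≥ min AVC, set P = MC on the rising branch: Q = 7.
At P = $10 < min AVC = $11, price no longer covers variable cost at any output, so the firm shuts down: Q = 0.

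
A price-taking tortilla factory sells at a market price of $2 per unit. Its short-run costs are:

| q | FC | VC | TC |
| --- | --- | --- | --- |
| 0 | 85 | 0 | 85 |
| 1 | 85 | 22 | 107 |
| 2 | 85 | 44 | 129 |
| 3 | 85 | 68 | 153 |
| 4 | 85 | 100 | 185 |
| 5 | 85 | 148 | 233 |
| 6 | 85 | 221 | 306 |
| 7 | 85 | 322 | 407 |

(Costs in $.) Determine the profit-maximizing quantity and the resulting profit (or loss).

Tabulate TR − TC: q=0: -85; q=1: -105; q=2: -125; q=3: -147; q=4: -177; q=5: -223; q=6: -294; q=7: -393.
Profit is highest at q = 0. Equivalently, the lowest AVC in the table is 22/1 ≈ $22 at q = 1, and P = $2 falls below it — price never covers variable cost, so the firm shuts down and loses only its fixed cost.

q = 0 (shut down); profit = -$85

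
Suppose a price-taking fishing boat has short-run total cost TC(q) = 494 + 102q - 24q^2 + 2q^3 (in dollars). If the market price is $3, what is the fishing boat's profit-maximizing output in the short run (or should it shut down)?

Shut down

Variable cost is VC = 102q - 24q^2 + 2q^3, so AVC = VC/q = 102 - 24q + 2q^2 and MC = dTC/dq = 102 - 48q + 6q^2.
AVC hits its minimum where MC = AVC, at q = 6, giving min AVC = 102 - 24·6 + 2·6^2 = $30.
Since P = $3 < min AVC = $30, price fails to cover variable cost at any output.
The firm minimizes its loss by shutting down and losing only its fixed cost of $494.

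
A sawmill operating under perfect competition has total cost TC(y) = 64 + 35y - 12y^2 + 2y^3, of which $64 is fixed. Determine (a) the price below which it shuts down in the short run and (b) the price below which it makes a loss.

Shutdown price = $17; break-even price = $35

Shutdown price = min AVC. AVC = 35 - 12y + 2y^2, with vertex at y = 3 and minimum $17.
ATC = 64/y + 35 - 12y + 2y^2. Setting dATC/dy = −64/y^2 − 12 + 4y = 0 gives y = 4 (since 4·4^3 − 12·4^2 = 64).
min ATC = 64/4 + 35 − 12·4 + 2·4^2 = $35. That is the break-even price.
For $17 ≤ P < $35 the firm produces at a loss; below $17 it shuts down.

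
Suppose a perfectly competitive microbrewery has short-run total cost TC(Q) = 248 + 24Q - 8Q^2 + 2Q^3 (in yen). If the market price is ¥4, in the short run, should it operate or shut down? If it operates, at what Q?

From TC, MC = TC'(Q) = 24 - 16Q + 6Q^2 and AVC = VC/Q = 24 - 8Q + 2Q^2.
AVC hits its minimum where MC = AVC, at Q = 2, giving min AVC = 24 - 8·2 + 2·2^2 = ¥16.
Since P = ¥4 < min AVC = ¥16, price fails to cover variable cost at any output.
The firm minimizes its loss by shutting down and losing only its fixed cost of ¥248.

Shut down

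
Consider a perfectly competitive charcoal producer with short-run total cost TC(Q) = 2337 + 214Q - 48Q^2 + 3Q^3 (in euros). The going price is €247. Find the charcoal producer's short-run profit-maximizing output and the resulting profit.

AVC = 214 - 48Q + 3Q^2 has its minimum €22 at Q = 8; price €247 clears that bar, so the firm operates.
MC = 214 - 96Q + 9Q^2. Setting P = MC and taking the root on the rising branch gives Q* = 11.
TR = 247·11 = 2717. TC = 2337 + 539 = 2876. Profit = 2717 − 2876 = -€159.
By producing, the firm covers all variable cost plus €2178 of fixed cost; shutting down would lose the full €2337.

Profit = -€159 at Q = 11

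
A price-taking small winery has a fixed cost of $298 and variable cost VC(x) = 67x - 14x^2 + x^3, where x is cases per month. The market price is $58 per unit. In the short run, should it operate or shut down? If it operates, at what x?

Produce at x = 9

Strip out fixed cost: VC = 67x - 14x^2 + x^3. Then AVC = 67 - 14x + x^2 and MC = 67 - 28x + 3x^2.
AVC hits its minimum where MC = AVC, at x = 7, giving min AVC = 67 - 14·7 + 7^2 = $18.
Because $58 ≥ $18, revenue can cover variable cost; the firm operates.
Solving P = MC: 9 - 28x + 3x^2 = 0 ⇒ x = 1/3 or 9. On the upward-sloping branch, x* = 9.
Check: AVC at x = 9 is $22 ≤ P, so revenue covers variable cost.
Profit = P·x − TC = 58·9 − 496 = $26.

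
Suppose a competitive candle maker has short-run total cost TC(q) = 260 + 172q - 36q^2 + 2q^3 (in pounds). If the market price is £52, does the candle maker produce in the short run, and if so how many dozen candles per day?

Produce at q = 10

Variable cost is VC = 172q - 36q^2 + 2q^3, so AVC = VC/q = 172 - 36q + 2q^2 and MC = dTC/dq = 172 - 72q + 6q^2.
AVC is minimized where dAVC/dq = -36 + 4q = 0, at q = 9; min AVC = 172 - 36·9 + 2·9^2 = £10.
Because £52 ≥ £10, revenue can cover variable cost; the firm operates.
P = MC gives 120 - 72q + 6q^2 = 0, with roots 2 and 10. Take the larger (rising MC): q* = 10.
Check: AVC at q = 10 is £12 ≤ P, so revenue covers variable cost.
Profit = P·q − TC = 52·10 − 380 = £140.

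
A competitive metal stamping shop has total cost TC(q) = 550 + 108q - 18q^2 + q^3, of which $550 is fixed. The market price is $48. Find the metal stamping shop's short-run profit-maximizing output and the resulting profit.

AVC = 108 - 18q + q^2 has its minimum $27 at q = 9; price $48 clears that bar, so the firm operates.
MC = 108 - 36q + 3q^2. Setting P = MC and taking the root on the rising branch gives q* = 10.
TR = 48·10 = 480. TC = 550 + 280 = 830. Profit = 480 − 830 = -$350.
Shutting down would mean losing the fixed cost of $550, so operating at a loss of $350 is better by $200.

Profit = -$350 at q = 10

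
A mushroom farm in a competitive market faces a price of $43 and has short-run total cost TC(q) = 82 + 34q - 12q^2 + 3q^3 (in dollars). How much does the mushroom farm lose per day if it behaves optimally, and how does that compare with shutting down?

Profit = -$28 at q = 3

AVC = 34 - 12q + 3q^2; min AVC = $22 at q = 2. Since P = $43 ≥ min AVC, the firm produces.
With MC = 34 - 24q + 9q^2, P = MC on the upward-sloping part at q* = 3.
TR = 43·3 = 129. TC = 82 + 75 = 157. Profit = 129 − 157 = -$28.
By producing, the firm covers all variable cost plus $54 of fixed cost; shutting down would lose the full $82.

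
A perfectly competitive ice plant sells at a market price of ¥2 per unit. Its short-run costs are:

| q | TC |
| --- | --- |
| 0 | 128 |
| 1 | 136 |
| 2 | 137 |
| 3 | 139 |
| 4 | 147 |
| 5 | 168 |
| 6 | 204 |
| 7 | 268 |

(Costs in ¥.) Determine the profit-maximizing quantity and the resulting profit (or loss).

Tabulate TR − TC: q=0: -128; q=1: -134; q=2: -133; q=3: -133; q=4: -139; q=5: -158; q=6: -192; q=7: -254.
Profit is highest at q = 0. Equivalently, the lowest AVC in the table is 11/3 ≈ ¥3.67 at q = 3, and P = ¥2 falls below it — price never covers variable cost, so the firm shuts down and loses only its fixed cost.

q = 0 (shut down); profit = -¥128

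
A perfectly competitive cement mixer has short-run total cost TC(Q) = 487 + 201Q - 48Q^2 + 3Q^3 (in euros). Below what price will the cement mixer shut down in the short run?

€9 per unit

The shutdown price is the minimum of AVC. VC = 201Q - 48Q^2 + 3Q^3, so AVC = 201 - 48Q + 3Q^2.
dAVC/dQ = -48 + 6Q = 0 gives Q = 8. min AVC = 201 - 48·8 + 3·8^2 = 9.
For P < €9 the firm produces nothing.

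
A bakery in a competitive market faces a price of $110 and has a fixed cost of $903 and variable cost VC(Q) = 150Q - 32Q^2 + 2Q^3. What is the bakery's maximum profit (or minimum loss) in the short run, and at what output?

Profit = -$103 at Q = 10

AVC = 150 - 32Q + 2Q^2; min AVC = $22 at Q = 8. Since P = $110 ≥ min AVC, the firm produces.
With MC = 150 - 64Q + 6Q^2, P = MC on the upward-sloping part at Q* = 10.
TR = 110·10 = 1100. TC = 903 + 300 = 1203. Profit = 1100 − 1203 = -$103.
That loss of $103 beats the $903 the firm would lose by shutting down; producing recovers $800 of fixed cost.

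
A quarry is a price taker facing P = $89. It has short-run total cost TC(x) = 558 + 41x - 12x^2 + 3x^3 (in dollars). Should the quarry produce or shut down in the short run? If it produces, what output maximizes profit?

Variable cost is VC = 41x - 12x^2 + 3x^3, so AVC = VC/x = 41 - 12x + 3x^2 and MC = dTC/dx = 41 - 24x + 9x^2.
The AVC parabola has its vertex at x = 12/6 = 2, where AVC = 41 - 12·2 + 3·2^2 = $29.
P = $89 exceeds min AVC = $29, so the firm stays open.
P = MC gives -48 - 24x + 9x^2 = 0, with roots -4/3 and 4. Take the larger (rising MC): x* = 4.
Check: AVC at x = 4 is $41 ≤ P, so revenue covers variable cost.
Profit = P·x − TC = 89·4 − 722 = -$366, a loss, but smaller than the $558 fixed cost the firm would lose by shutting down.

Produce at x = 4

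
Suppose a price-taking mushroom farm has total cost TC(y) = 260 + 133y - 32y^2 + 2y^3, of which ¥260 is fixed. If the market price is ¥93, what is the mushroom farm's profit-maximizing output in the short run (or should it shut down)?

Produce at y = 10

Strip out fixed cost: VC = 133y - 32y^2 + 2y^3. Then AVC = 133 - 32y + 2y^2 and MC = 133 - 64y + 6y^2.
AVC is minimized where dAVC/dy = -32 + 4y = 0, at y = 8; min AVC = 133 - 32·8 + 2·8^2 = ¥5.
P = ¥93 exceeds min AVC = ¥5, so the firm stays open.
Solving P = MC: 40 - 64y + 6y^2 = 0 ⇒ y = 2/3 or 10. On the upward-sloping branch, y* = 10.
Check: AVC at y = 10 is ¥13 ≤ P, so revenue covers variable cost.
Profit = P·y − TC = 93·10 − 390 = ¥540.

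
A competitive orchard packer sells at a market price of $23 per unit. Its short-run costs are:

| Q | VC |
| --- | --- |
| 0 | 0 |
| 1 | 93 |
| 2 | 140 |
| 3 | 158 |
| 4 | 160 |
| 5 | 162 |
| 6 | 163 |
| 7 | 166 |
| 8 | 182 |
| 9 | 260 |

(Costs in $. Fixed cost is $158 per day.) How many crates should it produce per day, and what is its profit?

Q = 8; profit = -$156

Compute π = P·Q − TC at each output: Q=0: -158; Q=1: -228; Q=2: -252; Q=3: -247; Q=4: -226; Q=5: -205; Q=6: -183; Q=7: -163; Q=8: -156; Q=9: -211.
Profit is maximized at Q = 8. AVC there is 182/8 = $22.75 ≤ P, so producing beats shutting down (which would give -$158).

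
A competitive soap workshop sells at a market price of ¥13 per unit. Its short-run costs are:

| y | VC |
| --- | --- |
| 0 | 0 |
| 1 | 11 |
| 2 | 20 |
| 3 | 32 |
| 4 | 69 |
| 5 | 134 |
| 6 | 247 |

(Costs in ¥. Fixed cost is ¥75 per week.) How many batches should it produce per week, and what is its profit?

Tabulate TR − TC: y=0: -75; y=1: -73; y=2: -69; y=3: -68; y=4: -92; y=5: -144; y=6: -244.
Profit is maximized at y = 3. AVC there is 32/3 = ¥10.67 ≤ P, so producing beats shutting down (which would give -¥75).

y = 3; profit = -¥68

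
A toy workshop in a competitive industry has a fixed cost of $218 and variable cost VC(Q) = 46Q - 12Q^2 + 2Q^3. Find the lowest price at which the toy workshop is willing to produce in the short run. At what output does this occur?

$28 per unit, at Q = 3

Short-run supply begins at min AVC. From VC = 46Q - 12Q^2 + 2Q^3, AVC = 46 - 12Q + 2Q^2.
dAVC/dQ = -12 + 4Q = 0 gives Q = 3. min AVC = 46 - 12·3 + 2·3^2 = 28.
So the shutdown price is $28.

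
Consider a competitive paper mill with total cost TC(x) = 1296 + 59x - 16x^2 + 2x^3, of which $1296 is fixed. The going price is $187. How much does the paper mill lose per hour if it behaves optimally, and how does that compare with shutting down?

AVC = 59 - 16x + 2x^2 has its minimum $27 at x = 4; price $187 clears that bar, so the firm operates.
With MC = 59 - 32x + 6x^2, P = MC on the upward-sloping part at x* = 8.
TR = 187·8 = 1496. TC = 1296 + 472 = 1768. Profit = 1496 − 1768 = -$272.
That loss of $272 beats the $1296 the firm would lose by shutting down; producing recovers $1024 of fixed cost.

Profit = -$272 at x = 8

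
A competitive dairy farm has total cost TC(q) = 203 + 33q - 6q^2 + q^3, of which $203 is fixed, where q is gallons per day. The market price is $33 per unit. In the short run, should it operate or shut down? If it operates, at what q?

Produce at q = 4

Strip out fixed cost: VC = 33q - 6q^2 + q^3. Then AVC = 33 - 6q + q^2 and MC = 33 - 12q + 3q^2.
AVC hits its minimum where MC = AVC, at q = 3, giving min AVC = 33 - 6·3 + 3^2 = $24.
Because $33 ≥ $24, revenue can cover variable cost; the firm operates.
Set P = MC: 33 = 33 - 12q + 3q^2 → -12q + 3q^2 = 0. The roots are q = 0 and q = 4; the profit-maximizing output is on the rising part of MC, so q* = 4.
Check: AVC at q = 4 is $25 ≤ P, so revenue covers variable cost.
Profit = P·q − TC = 33·4 − 303 = -$171, a loss, but smaller than the $203 fixed cost the firm would lose by shutting down.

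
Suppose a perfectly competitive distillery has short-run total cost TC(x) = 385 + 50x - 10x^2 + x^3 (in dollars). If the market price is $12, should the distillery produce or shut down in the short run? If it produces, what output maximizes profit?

From TC, MC = TC'(x) = 50 - 20x + 3x^2 and AVC = VC/x = 50 - 10x + x^2.
AVC hits its minimum where MC = AVC, at x = 5, giving min AVC = 50 - 10·5 + 5^2 = $25.
With P < min AVC ($12 < $25), every unit sold adds to the loss.
Shutting down limits the loss to fixed cost, $385.

Shut down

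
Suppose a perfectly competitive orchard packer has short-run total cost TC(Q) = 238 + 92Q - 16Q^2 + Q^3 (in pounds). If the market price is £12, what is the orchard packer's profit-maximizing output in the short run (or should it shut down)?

Strip out fixed cost: VC = 92Q - 16Q^2 + Q^3. Then AVC = 92 - 16Q + Q^2 and MC = 92 - 32Q + 3Q^2.
AVC hits its minimum where MC = AVC, at Q = 8, giving min AVC = 92 - 16·8 + 8^2 = £28.
P = £12 lies below min AVC = £28; no output level covers variable cost.
The firm minimizes its loss by shutting down and losing only its fixed cost of £238.

Shut down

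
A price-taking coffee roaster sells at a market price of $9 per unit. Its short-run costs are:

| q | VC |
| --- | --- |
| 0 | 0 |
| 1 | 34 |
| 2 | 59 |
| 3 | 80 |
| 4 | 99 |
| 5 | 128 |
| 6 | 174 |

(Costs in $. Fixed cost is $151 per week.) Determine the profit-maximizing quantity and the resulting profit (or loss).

q = 0 (shut down); profit = -$151

Compute π = P·q − TC at each output: q=0: -151; q=1: -176; q=2: -192; q=3: -204; q=4: -214; q=5: -234; q=6: -271.
Profit is highest at q = 0. Equivalently, the lowest AVC in the table is 99/4 ≈ $24.75 at q = 4, and P = $9 falls below it — price never covers variable cost, so the firm shuts down and loses only its fixed cost.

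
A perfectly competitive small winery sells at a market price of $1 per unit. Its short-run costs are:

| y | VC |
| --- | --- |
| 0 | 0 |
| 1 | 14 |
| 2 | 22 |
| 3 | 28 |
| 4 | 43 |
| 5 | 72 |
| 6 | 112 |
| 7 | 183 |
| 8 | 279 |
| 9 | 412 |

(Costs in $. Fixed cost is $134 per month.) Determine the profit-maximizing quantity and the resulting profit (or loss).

Tabulate TR − TC: y=0: -134; y=1: -147; y=2: -154; y=3: -159; y=4: -173; y=5: -201; y=6: -240; y=7: -310; y=8: -405; y=9: -537.
Profit is highest at y = 0. Equivalently, the lowest AVC in the table is 28/3 ≈ $9.33 at y = 3, and P = $1 falls below it — price never covers variable cost, so the firm shuts down and loses only its fixed cost.

y = 0 (shut down); profit = -$134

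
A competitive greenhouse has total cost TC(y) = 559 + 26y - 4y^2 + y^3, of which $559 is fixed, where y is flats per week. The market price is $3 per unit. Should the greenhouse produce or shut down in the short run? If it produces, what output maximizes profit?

Shut down

Variable cost is VC = 26y - 4y^2 + y^3, so AVC = VC/y = 26 - 4y + y^2 and MC = dTC/dy = 26 - 8y + 3y^2.
AVC is minimized where dAVC/dy = -4 + 2y = 0, at y = 2; min AVC = 26 - 4·2 + 2^2 = $22.
With P < min AVC ($3 < $22), every unit sold adds to the loss.
Shutting down limits the loss to fixed cost, $559.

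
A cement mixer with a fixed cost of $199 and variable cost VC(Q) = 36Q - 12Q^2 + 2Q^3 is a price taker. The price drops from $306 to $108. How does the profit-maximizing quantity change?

Output falls from 9 to 6

MC = 36 - 24Q + 6Q^2; the shutdown threshold is min AVC = $18 (at Q = 3).
With P = $306 above the shutdown price, P = MC gives Q = 9.
At P = $108 ≥ min AVC, set P = MC: Q = 6. The firm stays open but cuts output.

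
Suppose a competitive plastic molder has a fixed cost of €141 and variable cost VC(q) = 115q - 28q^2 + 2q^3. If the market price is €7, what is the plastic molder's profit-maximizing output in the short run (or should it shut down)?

Strip out fixed cost: VC = 115q - 28q^2 + 2q^3. Then AVC = 115 - 28q + 2q^2 and MC = 115 - 56q + 6q^2.
AVC is minimized where dAVC/dq = -28 + 4q = 0, at q = 7; min AVC = 115 - 28·7 + 2·7^2 = €17.
P = €7 lies below min AVC = €17; no output level covers variable cost.
Shutting down limits the loss to fixed cost, €141.

Shut down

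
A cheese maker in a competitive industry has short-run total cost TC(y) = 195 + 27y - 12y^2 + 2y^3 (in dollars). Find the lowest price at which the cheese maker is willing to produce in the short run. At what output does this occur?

$9 per unit, at y = 3

The firm shuts down when price falls below the minimum of average variable cost. AVC = VC/y = 27 - 12y + 2y^2.
At the minimum of AVC, MC = AVC. MC = 27 - 24y + 6y^2; setting MC = AVC gives 4y^2 - 12y = 0, so y = 3. min AVC = 9.
So the shutdown price is $9.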